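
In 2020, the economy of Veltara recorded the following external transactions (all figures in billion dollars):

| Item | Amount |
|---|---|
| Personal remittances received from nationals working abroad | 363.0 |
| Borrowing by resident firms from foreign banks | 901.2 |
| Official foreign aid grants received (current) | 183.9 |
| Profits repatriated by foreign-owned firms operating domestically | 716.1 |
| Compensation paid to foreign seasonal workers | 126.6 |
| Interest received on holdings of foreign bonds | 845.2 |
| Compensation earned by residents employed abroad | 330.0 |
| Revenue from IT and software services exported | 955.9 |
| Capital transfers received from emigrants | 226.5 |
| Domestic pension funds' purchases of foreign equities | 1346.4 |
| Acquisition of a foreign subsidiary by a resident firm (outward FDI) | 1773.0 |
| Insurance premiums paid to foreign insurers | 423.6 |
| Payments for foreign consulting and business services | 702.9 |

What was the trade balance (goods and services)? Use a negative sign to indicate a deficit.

Services: -423.6 + 955.9 - 702.9 = -170.6
Trade balance = 0.0 + (-170.6) = -170.6
(Excluded from the trade balance — secondary income: personal remittances received from nationals working abroad 363.0, official foreign aid grants received (current) 183.9; financial account: borrowing by resident firms from foreign banks 901.2, domestic pension funds' purchases of foreign equities 1346.4, acquisition of a foreign subsidiary by a resident firm (outward FDI) 1773.0; primary income: profits repatriated by foreign-owned firms operating domestically 716.1, compensation paid to foreign seasonal workers 126.6, interest received on holdings of foreign bonds 845.2, compensation earned by residents employed abroad 330.0; capital account: capital transfers received from emigrants 226.5.)

-170.6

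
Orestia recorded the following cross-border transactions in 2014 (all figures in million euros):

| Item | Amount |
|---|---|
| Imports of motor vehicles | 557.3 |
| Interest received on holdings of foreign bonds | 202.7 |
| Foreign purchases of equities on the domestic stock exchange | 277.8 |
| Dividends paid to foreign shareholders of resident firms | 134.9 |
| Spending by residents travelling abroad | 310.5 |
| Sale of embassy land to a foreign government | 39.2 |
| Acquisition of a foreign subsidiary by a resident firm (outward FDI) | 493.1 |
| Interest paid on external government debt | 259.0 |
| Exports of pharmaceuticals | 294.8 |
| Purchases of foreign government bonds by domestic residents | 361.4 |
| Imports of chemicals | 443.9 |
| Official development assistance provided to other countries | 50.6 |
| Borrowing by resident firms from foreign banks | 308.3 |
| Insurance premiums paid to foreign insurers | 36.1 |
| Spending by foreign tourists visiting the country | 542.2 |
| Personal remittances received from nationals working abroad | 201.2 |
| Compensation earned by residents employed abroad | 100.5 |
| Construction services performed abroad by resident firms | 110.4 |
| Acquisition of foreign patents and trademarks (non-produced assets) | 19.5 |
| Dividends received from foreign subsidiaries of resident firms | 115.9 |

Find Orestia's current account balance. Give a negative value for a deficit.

Goods: -443.9 + 294.8 - 557.3 = -706.4
Services: 110.4 + 542.2 - 310.5 - 36.1 = 306.0
Primary income: -134.9 + 202.7 - 259.0 + 100.5 + 115.9 = 25.2
Secondary income: -50.6 + 201.2 = 150.6
Current account = (-706.4) + 306.0 + 25.2 + 150.6 = -224.6
(Excluded from the current account — financial account: foreign purchases of equities on the domestic stock exchange 277.8, acquisition of a foreign subsidiary by a resident firm (outward FDI) 493.1, purchases of foreign government bonds by domestic residents 361.4, borrowing by resident firms from foreign banks 308.3; capital account: sale of embassy land to a foreign government 39.2, acquisition of foreign patents and trademarks (non-produced assets) 19.5.)

-224.6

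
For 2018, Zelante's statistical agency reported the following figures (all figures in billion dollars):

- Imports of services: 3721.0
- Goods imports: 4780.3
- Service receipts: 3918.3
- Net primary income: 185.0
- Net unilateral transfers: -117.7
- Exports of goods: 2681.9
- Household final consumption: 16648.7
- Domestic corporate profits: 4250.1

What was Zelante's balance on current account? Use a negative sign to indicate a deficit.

Goods balance = 2681.9 - 4780.3 = -2098.4
Services balance = 3918.3 - 3721.0 = 197.3
Trade balance (goods + services) = -2098.4 + 197.3 = -1901.1
Net primary income = 185.0
Net secondary income = -117.7
Current account = -1901.1 + 185.0 + (-117.7) = -1833.8

-1833.8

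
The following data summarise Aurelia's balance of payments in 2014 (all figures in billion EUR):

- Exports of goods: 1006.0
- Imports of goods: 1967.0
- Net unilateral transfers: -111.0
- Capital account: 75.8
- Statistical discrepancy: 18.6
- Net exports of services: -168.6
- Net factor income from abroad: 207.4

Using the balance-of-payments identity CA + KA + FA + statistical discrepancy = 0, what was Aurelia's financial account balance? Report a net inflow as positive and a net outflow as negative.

938.8

Goods balance = 1006.0 - 1967.0 = -961.0
Services balance = -168.6
Trade balance (goods + services) = -961.0 + (-168.6) = -1129.6
Net primary income = 207.4
Net secondary income = -111.0
Current account = -1129.6 + 207.4 + (-111.0) = -1033.2
Financial account = -(-1033.2 + 75.8 + 18.6) = 938.8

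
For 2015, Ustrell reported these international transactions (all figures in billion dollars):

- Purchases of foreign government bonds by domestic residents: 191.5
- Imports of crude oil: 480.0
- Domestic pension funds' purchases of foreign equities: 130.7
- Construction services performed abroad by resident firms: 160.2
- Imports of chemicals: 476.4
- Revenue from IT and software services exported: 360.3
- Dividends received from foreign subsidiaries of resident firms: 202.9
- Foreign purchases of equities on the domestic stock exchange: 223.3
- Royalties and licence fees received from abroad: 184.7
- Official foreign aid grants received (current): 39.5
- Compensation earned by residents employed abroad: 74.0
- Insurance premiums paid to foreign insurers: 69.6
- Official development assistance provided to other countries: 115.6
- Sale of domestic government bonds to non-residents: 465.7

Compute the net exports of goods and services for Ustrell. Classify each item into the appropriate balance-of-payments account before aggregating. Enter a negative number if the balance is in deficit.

-320.8

Goods: -476.4 - 480.0 = -956.4
Services: -69.6 + 184.7 + 160.2 + 360.3 = 635.6
Trade balance = -956.4 + 635.6 = -320.8
(Excluded from the trade balance — financial account: purchases of foreign government bonds by domestic residents 191.5, domestic pension funds' purchases of foreign equities 130.7, foreign purchases of equities on the domestic stock exchange 223.3, sale of domestic government bonds to non-residents 465.7; primary income: dividends received from foreign subsidiaries of resident firms 202.9, compensation earned by residents employed abroad 74.0; secondary income: official foreign aid grants received (current) 39.5, official development assistance provided to other countries 115.6.)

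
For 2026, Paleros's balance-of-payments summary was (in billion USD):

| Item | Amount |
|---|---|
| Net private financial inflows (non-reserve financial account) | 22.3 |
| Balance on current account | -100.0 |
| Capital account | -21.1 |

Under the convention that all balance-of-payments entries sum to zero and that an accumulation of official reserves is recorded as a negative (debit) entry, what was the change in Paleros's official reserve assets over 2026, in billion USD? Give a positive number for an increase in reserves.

Official reserve transactions balance = -((-100.0) + (-21.1) + 22.3) = 98.8
An accumulation of reserves is recorded as a debit (negative entry), so the change in the stock of reserves is the negative of that balance.
Change in official reserves = -(98.8) = -98.8

-98.8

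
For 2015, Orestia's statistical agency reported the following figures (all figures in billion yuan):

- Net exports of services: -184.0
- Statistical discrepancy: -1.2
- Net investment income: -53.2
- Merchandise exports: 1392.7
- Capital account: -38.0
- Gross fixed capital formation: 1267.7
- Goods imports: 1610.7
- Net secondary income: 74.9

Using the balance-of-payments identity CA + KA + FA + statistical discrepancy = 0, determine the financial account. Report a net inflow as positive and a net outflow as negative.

419.5

Goods balance = 1392.7 - 1610.7 = -218.0
Services balance = -184.0
Trade balance (goods + services) = -218.0 + (-184.0) = -402.0
Net primary income = -53.2
Net secondary income = 74.9
Current account = -402.0 + (-53.2) + 74.9 = -380.3
Financial account = -(-380.3 + (-38.0) + (-1.2)) = 419.5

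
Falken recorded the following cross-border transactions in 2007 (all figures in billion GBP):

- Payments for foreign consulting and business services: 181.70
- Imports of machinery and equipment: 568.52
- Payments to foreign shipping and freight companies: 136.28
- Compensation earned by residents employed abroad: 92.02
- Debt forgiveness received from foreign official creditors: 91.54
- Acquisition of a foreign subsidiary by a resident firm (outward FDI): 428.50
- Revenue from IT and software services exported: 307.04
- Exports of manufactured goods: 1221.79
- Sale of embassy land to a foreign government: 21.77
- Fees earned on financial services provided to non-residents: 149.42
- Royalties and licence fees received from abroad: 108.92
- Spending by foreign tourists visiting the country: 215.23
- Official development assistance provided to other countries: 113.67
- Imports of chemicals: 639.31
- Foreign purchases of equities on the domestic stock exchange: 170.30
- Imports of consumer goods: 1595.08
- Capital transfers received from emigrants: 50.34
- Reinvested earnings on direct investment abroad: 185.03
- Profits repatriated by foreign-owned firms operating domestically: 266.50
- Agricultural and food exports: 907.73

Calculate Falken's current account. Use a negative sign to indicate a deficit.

-313.88

Goods: 907.73 + 1221.79 - 1595.08 - 639.31 - 568.52 = -673.39
Services: 215.23 + 307.04 - 136.28 + 149.42 + 108.92 - 181.70 = 462.63
Primary income: 185.03 - 266.50 + 92.02 = 10.55
Secondary income: -113.67
Current account = (-673.39) + 462.63 + 10.55 + (-113.67) = -313.88
(Excluded from the current account — capital account: debt forgiveness received from foreign official creditors 91.54, sale of embassy land to a foreign government 21.77, capital transfers received from emigrants 50.34; financial account: acquisition of a foreign subsidiary by a resident firm (outward FDI) 428.50, foreign purchases of equities on the domestic stock exchange 170.30.)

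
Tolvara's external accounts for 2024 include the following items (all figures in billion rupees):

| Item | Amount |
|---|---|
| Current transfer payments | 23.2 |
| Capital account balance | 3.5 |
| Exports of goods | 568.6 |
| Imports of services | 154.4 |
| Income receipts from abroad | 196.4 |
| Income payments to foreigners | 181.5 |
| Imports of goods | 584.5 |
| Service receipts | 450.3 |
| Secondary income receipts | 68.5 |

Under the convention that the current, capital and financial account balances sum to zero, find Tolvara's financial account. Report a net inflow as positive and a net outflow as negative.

Goods balance = 568.6 - 584.5 = -15.9
Services balance = 450.3 - 154.4 = 295.9
Trade balance (goods + services) = -15.9 + 295.9 = 280.0
Net primary income = 196.4 - 181.5 = 14.9
Net secondary income = 68.5 - 23.2 = 45.3
Current account = 280.0 + 14.9 + 45.3 = 340.2
Financial account = -(340.2 + 3.5) = -343.7

-343.7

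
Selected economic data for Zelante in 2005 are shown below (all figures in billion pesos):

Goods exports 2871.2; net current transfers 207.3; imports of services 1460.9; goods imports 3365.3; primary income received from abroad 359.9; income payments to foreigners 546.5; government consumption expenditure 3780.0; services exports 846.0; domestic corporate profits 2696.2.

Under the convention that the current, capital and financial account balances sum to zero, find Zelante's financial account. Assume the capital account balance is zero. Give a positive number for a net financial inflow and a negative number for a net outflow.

1088.3

Goods balance = 2871.2 - 3365.3 = -494.1
Services balance = 846.0 - 1460.9 = -614.9
Trade balance (goods + services) = -494.1 + (-614.9) = -1109.0
Net primary income = 359.9 - 546.5 = -186.6
Net secondary income = 207.3
Current account = -1109.0 + (-186.6) + 207.3 = -1088.3
Financial account = -(-1088.3) = 1088.3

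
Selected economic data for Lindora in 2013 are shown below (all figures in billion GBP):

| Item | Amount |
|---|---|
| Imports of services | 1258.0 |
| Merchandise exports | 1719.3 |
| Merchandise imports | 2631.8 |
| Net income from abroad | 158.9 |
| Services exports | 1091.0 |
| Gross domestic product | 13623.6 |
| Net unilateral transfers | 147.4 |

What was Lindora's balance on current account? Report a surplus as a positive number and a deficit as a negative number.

-773.2

Goods balance = 1719.3 - 2631.8 = -912.5
Services balance = 1091.0 - 1258.0 = -167.0
Trade balance (goods + services) = -912.5 + (-167.0) = -1079.5
Net primary income = 158.9
Net secondary income = 147.4
Current account = -1079.5 + 158.9 + 147.4 = -773.2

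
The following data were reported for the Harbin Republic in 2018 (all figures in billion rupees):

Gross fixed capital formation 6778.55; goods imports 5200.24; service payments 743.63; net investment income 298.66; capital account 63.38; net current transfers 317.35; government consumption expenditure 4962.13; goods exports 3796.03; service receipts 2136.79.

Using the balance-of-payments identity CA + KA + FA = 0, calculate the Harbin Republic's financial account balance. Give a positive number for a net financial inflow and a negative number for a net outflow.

-668.34

Goods balance = 3796.03 - 5200.24 = -1404.21
Services balance = 2136.79 - 743.63 = 1393.16
Trade balance (goods + services) = -1404.21 + 1393.16 = -11.05
Net primary income = 298.66
Net secondary income = 317.35
Current account = -11.05 + 298.66 + 317.35 = 604.96
Financial account = -(604.96 + 63.38) = -668.34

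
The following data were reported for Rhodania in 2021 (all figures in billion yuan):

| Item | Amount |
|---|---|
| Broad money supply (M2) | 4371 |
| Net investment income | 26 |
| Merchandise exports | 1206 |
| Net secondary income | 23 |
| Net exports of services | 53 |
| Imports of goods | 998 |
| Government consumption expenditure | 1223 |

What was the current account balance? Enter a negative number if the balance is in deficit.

Goods balance = 1206 - 998 = 208
Services balance = 53
Trade balance (goods + services) = 208 + 53 = 261
Net primary income = 26
Net secondary income = 23
Current account = 261 + 26 + 23 = 310

310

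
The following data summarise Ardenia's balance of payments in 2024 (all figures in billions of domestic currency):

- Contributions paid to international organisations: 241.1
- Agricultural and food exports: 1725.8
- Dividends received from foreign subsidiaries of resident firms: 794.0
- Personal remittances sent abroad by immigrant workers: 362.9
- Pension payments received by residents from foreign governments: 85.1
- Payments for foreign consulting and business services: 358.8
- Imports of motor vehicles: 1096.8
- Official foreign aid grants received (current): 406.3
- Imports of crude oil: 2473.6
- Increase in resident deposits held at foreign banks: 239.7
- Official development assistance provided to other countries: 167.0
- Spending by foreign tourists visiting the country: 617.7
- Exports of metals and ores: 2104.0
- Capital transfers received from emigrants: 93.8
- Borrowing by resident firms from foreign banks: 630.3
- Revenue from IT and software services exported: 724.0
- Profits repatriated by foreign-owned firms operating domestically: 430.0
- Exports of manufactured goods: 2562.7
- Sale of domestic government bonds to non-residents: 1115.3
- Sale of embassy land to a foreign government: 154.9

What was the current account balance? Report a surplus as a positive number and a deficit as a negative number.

Goods: -1096.8 - 2473.6 + 1725.8 + 2104.0 + 2562.7 = 2822.1
Services: 617.7 - 358.8 + 724.0 = 982.9
Primary income: -430.0 + 794.0 = 364.0
Secondary income: -241.1 + 85.1 - 362.9 + 406.3 - 167.0 = -279.6
Current account = 2822.1 + 982.9 + 364.0 + (-279.6) = 3889.4
(Excluded from the current account — financial account: increase in resident deposits held at foreign banks 239.7, borrowing by resident firms from foreign banks 630.3, sale of domestic government bonds to non-residents 1115.3; capital account: capital transfers received from emigrants 93.8, sale of embassy land to a foreign government 154.9.)

3889.4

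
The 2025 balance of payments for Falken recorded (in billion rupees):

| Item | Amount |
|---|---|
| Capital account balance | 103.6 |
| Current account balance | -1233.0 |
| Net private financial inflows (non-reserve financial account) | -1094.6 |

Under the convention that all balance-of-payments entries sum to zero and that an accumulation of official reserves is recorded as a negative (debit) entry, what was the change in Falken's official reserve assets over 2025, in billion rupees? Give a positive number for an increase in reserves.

-2224.0

Official reserve transactions balance = -((-1233.0) + 103.6 + (-1094.6)) = 2224.0
An accumulation of reserves is recorded as a debit (negative entry), so the change in the stock of reserves is the negative of that balance.
Change in official reserves = -(2224.0) = -2224.0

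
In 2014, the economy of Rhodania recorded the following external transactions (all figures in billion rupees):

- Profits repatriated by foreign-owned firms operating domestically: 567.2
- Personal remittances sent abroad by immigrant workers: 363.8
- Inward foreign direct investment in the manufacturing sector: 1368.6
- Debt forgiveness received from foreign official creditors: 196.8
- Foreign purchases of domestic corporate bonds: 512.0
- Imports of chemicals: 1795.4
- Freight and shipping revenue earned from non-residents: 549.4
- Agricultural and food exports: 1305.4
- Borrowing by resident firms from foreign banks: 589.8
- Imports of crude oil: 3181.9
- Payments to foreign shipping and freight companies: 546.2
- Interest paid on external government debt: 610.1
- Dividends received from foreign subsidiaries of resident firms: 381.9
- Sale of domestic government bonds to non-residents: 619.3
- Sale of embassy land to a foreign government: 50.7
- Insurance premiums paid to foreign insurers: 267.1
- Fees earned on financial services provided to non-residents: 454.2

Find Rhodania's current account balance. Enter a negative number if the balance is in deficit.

-4640.8

Goods: -3181.9 - 1795.4 + 1305.4 = -3671.9
Services: -546.2 + 549.4 + 454.2 - 267.1 = 190.3
Primary income: 381.9 - 610.1 - 567.2 = -795.4
Secondary income: -363.8
Current account = (-3671.9) + 190.3 + (-795.4) + (-363.8) = -4640.8
(Excluded from the current account — financial account: inward foreign direct investment in the manufacturing sector 1368.6, foreign purchases of domestic corporate bonds 512.0, borrowing by resident firms from foreign banks 589.8, sale of domestic government bonds to non-residents 619.3; capital account: debt forgiveness received from foreign official creditors 196.8, sale of embassy land to a foreign government 50.7.)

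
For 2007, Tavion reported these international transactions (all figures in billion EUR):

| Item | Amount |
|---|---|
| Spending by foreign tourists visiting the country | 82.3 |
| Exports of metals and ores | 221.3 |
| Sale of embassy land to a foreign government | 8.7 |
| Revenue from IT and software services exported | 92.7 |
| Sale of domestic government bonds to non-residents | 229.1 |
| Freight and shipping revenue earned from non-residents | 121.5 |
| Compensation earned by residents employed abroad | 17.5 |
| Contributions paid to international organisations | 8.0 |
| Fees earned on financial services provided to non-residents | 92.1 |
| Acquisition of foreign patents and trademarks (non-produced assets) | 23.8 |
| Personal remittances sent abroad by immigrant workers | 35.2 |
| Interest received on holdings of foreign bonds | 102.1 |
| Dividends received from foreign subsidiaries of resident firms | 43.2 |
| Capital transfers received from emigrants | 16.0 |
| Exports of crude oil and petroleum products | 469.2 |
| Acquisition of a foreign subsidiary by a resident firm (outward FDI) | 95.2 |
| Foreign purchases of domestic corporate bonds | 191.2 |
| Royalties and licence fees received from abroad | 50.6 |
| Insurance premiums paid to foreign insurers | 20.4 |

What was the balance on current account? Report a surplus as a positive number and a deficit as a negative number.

1228.9

Goods: 221.3 + 469.2 = 690.5
Services: -20.4 + 92.1 + 82.3 + 121.5 + 50.6 + 92.7 = 418.8
Primary income: 43.2 + 17.5 + 102.1 = 162.8
Secondary income: -8.0 - 35.2 = -43.2
Current account = 690.5 + 418.8 + 162.8 + (-43.2) = 1228.9
(Excluded from the current account — capital account: sale of embassy land to a foreign government 8.7, acquisition of foreign patents and trademarks (non-produced assets) 23.8, capital transfers received from emigrants 16.0; financial account: sale of domestic government bonds to non-residents 229.1, acquisition of a foreign subsidiary by a resident firm (outward FDI) 95.2, foreign purchases of domestic corporate bonds 191.2.)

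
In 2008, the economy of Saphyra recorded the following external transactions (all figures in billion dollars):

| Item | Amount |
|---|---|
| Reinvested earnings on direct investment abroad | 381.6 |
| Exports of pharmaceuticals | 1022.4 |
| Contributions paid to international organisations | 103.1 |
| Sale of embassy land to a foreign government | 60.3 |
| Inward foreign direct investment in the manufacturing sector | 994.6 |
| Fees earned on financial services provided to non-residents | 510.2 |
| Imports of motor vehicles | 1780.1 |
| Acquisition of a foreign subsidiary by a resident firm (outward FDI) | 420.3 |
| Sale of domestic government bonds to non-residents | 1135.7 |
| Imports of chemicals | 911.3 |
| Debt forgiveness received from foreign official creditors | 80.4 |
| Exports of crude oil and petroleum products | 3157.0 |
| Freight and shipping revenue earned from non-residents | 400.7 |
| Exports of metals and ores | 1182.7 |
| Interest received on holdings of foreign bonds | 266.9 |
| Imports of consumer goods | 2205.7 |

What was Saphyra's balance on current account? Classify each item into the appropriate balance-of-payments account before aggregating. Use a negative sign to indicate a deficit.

1921.3

Goods: -911.3 - 1780.1 + 1022.4 - 2205.7 + 1182.7 + 3157.0 = 465.0
Services: 400.7 + 510.2 = 910.9
Primary income: 266.9 + 381.6 = 648.5
Secondary income: -103.1
Current account = 465.0 + 910.9 + 648.5 + (-103.1) = 1921.3
(Excluded from the current account — capital account: sale of embassy land to a foreign government 60.3, debt forgiveness received from foreign official creditors 80.4; financial account: inward foreign direct investment in the manufacturing sector 994.6, acquisition of a foreign subsidiary by a resident firm (outward FDI) 420.3, sale of domestic government bonds to non-residents 1135.7.)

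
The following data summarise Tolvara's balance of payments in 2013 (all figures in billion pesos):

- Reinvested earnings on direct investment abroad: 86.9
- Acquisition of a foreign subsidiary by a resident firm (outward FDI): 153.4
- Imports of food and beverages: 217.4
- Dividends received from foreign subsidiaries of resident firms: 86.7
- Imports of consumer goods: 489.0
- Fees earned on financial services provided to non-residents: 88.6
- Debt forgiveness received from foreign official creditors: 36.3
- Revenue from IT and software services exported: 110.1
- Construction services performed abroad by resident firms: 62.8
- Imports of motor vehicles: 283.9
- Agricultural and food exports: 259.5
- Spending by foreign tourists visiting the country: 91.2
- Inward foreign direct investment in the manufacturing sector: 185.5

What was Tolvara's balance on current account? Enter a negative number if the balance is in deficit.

Goods: -489.0 + 259.5 - 283.9 - 217.4 = -730.8
Services: 62.8 + 88.6 + 110.1 + 91.2 = 352.7
Primary income: 86.9 + 86.7 = 173.6
Current account = (-730.8) + 352.7 + 173.6 = -204.5
(Excluded from the current account — financial account: acquisition of a foreign subsidiary by a resident firm (outward FDI) 153.4, inward foreign direct investment in the manufacturing sector 185.5; capital account: debt forgiveness received from foreign official creditors 36.3.)

-204.5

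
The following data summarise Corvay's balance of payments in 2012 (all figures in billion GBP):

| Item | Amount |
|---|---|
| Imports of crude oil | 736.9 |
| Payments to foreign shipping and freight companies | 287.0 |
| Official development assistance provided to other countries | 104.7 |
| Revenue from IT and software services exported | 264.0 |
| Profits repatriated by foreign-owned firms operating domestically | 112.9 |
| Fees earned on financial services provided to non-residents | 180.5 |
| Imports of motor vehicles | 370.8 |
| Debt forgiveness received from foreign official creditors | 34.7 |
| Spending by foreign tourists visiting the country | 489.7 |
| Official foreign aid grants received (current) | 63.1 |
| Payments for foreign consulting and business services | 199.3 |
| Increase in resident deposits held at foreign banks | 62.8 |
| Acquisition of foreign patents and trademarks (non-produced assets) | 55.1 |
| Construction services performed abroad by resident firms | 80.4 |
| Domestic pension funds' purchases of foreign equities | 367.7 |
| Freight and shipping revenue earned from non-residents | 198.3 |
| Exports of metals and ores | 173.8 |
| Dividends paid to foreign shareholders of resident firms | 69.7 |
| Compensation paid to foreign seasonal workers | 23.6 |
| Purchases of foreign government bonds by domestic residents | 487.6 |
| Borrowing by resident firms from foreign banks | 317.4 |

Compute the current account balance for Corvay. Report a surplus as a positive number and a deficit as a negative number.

Goods: -736.9 + 173.8 - 370.8 = -933.9
Services: 198.3 + 180.5 - 287.0 - 199.3 + 264.0 + 489.7 + 80.4 = 726.6
Primary income: -69.7 - 112.9 - 23.6 = -206.2
Secondary income: 63.1 - 104.7 = -41.6
Current account = (-933.9) + 726.6 + (-206.2) + (-41.6) = -455.1
(Excluded from the current account — capital account: debt forgiveness received from foreign official creditors 34.7, acquisition of foreign patents and trademarks (non-produced assets) 55.1; financial account: increase in resident deposits held at foreign banks 62.8, domestic pension funds' purchases of foreign equities 367.7, purchases of foreign government bonds by domestic residents 487.6, borrowing by resident firms from foreign banks 317.4.)

-455.1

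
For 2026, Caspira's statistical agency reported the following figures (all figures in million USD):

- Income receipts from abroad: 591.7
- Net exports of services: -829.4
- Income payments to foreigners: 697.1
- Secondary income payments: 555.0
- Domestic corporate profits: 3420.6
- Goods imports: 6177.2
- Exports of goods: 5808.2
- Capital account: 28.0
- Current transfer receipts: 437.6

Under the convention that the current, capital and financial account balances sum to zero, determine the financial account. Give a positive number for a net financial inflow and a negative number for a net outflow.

Goods balance = 5808.2 - 6177.2 = -369.0
Services balance = -829.4
Trade balance (goods + services) = -369.0 + (-829.4) = -1198.4
Net primary income = 591.7 - 697.1 = -105.4
Net secondary income = 437.6 - 555.0 = -117.4
Current account = -1198.4 + (-105.4) + (-117.4) = -1421.2
Financial account = -(-1421.2 + 28.0) = 1393.2

1393.2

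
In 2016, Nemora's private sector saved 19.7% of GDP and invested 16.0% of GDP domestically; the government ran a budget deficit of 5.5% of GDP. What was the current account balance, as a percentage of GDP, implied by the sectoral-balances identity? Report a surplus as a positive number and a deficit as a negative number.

-1.8

By the sectoral-balances identity, CA = (S_private - I) + (T - G).
Private balance = 19.7 - 16.0 = 3.7
Government balance (T - G) = -5.5
CA = 3.7 + (-5.5) = -1.8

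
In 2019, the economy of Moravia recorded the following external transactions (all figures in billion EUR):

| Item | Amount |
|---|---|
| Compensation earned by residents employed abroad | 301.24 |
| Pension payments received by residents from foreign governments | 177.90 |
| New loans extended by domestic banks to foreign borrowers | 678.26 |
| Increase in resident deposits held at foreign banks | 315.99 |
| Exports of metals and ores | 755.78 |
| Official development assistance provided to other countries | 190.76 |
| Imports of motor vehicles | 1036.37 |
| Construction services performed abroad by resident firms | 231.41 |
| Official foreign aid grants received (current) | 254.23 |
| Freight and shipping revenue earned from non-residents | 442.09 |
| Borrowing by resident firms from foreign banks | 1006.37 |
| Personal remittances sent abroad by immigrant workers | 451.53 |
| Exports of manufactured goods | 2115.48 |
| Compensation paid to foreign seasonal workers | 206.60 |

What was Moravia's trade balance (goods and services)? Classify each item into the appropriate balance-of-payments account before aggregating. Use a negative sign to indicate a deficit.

2508.39

Goods: 2115.48 - 1036.37 + 755.78 = 1834.89
Services: 231.41 + 442.09 = 673.50
Trade balance = 1834.89 + 673.50 = 2508.39
(Excluded from the trade balance — primary income: compensation earned by residents employed abroad 301.24, compensation paid to foreign seasonal workers 206.60; secondary income: pension payments received by residents from foreign governments 177.90, official development assistance provided to other countries 190.76, official foreign aid grants received (current) 254.23, personal remittances sent abroad by immigrant workers 451.53; financial account: new loans extended by domestic banks to foreign borrowers 678.26, increase in resident deposits held at foreign banks 315.99, borrowing by resident firms from foreign banks 1006.37.)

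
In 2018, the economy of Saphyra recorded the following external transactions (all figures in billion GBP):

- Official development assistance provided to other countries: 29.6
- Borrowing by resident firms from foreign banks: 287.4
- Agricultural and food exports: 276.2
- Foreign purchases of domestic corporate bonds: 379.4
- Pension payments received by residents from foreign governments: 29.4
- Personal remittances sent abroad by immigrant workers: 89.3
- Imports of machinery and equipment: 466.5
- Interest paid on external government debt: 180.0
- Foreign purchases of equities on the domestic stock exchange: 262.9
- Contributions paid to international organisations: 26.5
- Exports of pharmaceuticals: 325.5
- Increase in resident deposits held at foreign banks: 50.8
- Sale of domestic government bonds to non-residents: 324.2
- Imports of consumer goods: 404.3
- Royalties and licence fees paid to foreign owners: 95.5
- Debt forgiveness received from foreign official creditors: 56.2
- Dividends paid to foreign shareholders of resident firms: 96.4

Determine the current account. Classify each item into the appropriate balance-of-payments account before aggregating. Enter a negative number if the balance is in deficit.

-757.0

Goods: 276.2 - 466.5 - 404.3 + 325.5 = -269.1
Services: -95.5
Primary income: -180.0 - 96.4 = -276.4
Secondary income: -26.5 - 29.6 - 89.3 + 29.4 = -116.0
Current account = (-269.1) + (-95.5) + (-276.4) + (-116.0) = -757.0
(Excluded from the current account — financial account: borrowing by resident firms from foreign banks 287.4, foreign purchases of domestic corporate bonds 379.4, foreign purchases of equities on the domestic stock exchange 262.9, increase in resident deposits held at foreign banks 50.8, sale of domestic government bonds to non-residents 324.2; capital account: debt forgiveness received from foreign official creditors 56.2.)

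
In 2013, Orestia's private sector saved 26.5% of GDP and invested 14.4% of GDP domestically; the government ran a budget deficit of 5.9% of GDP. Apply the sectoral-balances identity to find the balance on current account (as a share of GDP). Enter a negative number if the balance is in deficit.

6.2

By the sectoral-balances identity, CA = (S_private - I) + (T - G).
Private balance = 26.5 - 14.4 = 12.1
Government balance (T - G) = -5.9
CA = 12.1 + (-5.9) = 6.2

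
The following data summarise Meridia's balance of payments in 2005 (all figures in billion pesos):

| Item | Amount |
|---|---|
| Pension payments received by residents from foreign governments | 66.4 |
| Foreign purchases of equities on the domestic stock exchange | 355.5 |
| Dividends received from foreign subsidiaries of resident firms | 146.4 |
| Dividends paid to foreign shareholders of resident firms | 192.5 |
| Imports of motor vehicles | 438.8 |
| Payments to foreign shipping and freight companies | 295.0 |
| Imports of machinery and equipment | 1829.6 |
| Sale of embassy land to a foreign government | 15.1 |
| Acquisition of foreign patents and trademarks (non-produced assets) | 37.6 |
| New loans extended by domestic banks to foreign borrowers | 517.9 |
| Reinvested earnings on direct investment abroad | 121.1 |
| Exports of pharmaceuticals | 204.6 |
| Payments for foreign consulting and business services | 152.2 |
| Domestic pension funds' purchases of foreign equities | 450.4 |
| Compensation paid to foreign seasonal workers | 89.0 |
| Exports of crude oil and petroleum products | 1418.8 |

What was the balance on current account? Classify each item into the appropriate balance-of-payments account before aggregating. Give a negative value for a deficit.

-1039.8

Goods: -1829.6 + 204.6 + 1418.8 - 438.8 = -645.0
Services: -152.2 - 295.0 = -447.2
Primary income: 121.1 - 89.0 - 192.5 + 146.4 = -14.0
Secondary income: 66.4
Current account = (-645.0) + (-447.2) + (-14.0) + 66.4 = -1039.8
(Excluded from the current account — financial account: foreign purchases of equities on the domestic stock exchange 355.5, new loans extended by domestic banks to foreign borrowers 517.9, domestic pension funds' purchases of foreign equities 450.4; capital account: sale of embassy land to a foreign government 15.1, acquisition of foreign patents and trademarks (non-produced assets) 37.6.)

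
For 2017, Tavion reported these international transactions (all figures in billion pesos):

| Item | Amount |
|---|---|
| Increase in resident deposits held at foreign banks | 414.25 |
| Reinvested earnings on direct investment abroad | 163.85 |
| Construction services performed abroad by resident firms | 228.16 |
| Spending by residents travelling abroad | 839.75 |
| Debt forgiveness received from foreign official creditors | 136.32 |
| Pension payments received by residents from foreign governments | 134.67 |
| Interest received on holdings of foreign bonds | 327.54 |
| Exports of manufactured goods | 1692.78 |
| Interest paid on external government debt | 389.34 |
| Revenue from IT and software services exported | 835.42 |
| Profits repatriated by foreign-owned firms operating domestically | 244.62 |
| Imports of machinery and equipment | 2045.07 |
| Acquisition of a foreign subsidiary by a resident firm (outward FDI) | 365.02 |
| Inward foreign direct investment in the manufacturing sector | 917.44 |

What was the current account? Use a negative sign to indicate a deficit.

-136.36

Goods: 1692.78 - 2045.07 = -352.29
Services: 835.42 - 839.75 + 228.16 = 223.83
Primary income: 163.85 - 244.62 + 327.54 - 389.34 = -142.57
Secondary income: 134.67
Current account = (-352.29) + 223.83 + (-142.57) + 134.67 = -136.36
(Excluded from the current account — financial account: increase in resident deposits held at foreign banks 414.25, acquisition of a foreign subsidiary by a resident firm (outward FDI) 365.02, inward foreign direct investment in the manufacturing sector 917.44; capital account: debt forgiveness received from foreign official creditors 136.32.)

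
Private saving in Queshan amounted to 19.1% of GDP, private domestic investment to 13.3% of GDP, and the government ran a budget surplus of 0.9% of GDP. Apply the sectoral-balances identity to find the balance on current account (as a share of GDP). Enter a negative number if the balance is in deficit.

By the sectoral-balances identity, CA = (S_private - I) + (T - G).
Private balance = 19.1 - 13.3 = 5.8
Government balance (T - G) = 0.9
CA = 5.8 + 0.9 = 6.7

6.7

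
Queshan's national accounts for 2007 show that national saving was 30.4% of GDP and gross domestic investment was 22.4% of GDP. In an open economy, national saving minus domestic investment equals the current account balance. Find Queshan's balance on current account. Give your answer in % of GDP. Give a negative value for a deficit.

CA = S - I = 30.4 - 22.4 = 8.0

8.0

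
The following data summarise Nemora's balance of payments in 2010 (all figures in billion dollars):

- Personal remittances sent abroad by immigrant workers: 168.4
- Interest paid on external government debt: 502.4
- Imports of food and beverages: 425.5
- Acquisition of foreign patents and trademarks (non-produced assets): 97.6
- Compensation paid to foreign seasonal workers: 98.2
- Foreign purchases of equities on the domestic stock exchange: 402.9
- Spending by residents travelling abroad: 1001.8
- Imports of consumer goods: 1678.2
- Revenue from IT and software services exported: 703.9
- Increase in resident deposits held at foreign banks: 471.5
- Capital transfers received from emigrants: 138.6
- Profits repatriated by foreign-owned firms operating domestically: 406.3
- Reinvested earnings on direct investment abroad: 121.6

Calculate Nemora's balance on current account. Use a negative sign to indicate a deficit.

Goods: -425.5 - 1678.2 = -2103.7
Services: -1001.8 + 703.9 = -297.9
Primary income: -502.4 + 121.6 - 406.3 - 98.2 = -885.3
Secondary income: -168.4
Current account = (-2103.7) + (-297.9) + (-885.3) + (-168.4) = -3455.3
(Excluded from the current account — capital account: acquisition of foreign patents and trademarks (non-produced assets) 97.6, capital transfers received from emigrants 138.6; financial account: foreign purchases of equities on the domestic stock exchange 402.9, increase in resident deposits held at foreign banks 471.5.)

-3455.3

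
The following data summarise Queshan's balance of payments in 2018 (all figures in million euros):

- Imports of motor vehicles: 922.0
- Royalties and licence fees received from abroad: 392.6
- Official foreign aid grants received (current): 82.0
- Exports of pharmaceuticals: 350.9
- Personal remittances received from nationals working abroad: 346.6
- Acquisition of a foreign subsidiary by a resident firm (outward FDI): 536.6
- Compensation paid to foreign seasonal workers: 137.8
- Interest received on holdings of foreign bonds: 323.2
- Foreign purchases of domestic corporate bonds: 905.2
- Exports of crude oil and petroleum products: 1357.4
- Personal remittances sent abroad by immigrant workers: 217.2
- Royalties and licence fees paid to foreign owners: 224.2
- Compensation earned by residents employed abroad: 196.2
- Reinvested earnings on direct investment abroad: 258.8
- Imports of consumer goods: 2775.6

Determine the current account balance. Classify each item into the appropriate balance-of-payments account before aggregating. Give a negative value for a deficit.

Goods: -922.0 - 2775.6 + 350.9 + 1357.4 = -1989.3
Services: 392.6 - 224.2 = 168.4
Primary income: 196.2 - 137.8 + 323.2 + 258.8 = 640.4
Secondary income: 346.6 - 217.2 + 82.0 = 211.4
Current account = (-1989.3) + 168.4 + 640.4 + 211.4 = -969.1
(Excluded from the current account — financial account: acquisition of a foreign subsidiary by a resident firm (outward FDI) 536.6, foreign purchases of domestic corporate bonds 905.2.)

-969.1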